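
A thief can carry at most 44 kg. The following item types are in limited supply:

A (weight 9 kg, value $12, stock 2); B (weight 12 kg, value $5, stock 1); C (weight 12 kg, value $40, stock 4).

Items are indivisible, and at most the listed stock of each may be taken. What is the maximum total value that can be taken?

$120

Best selections within weight 44 and stock limits:
- 3×C: weight 36, value 120
- 2×A + 2×C: weight 42, value 104
- 1×A + 2×C: weight 33, value 92
- 1×B + 2×C: weight 36, value 85
Best: $120.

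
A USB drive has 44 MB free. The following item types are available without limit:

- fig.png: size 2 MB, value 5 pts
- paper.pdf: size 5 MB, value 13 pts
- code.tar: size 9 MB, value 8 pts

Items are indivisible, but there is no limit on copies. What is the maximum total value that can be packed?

114 pts

Best value-per-unit is paper.pdf at 13/5; filling with it alone gives 8×13 = 104.
Optimal mix: 2×fig.png + 8×paper.pdf → size 44, value 114.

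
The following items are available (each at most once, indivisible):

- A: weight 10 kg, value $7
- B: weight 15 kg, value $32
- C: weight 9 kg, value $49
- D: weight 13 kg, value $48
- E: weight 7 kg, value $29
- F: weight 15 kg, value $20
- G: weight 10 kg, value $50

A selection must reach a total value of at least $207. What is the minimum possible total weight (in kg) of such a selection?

Subsets with value ≥ 207, sorted by total weight:
- B+C+D+E+G: weight 54, value 208
- A+B+C+D+E+G: weight 64, value 215
- B+C+D+E+F+G: weight 69, value 228
- A+B+C+D+E+F+G: weight 79, value 235
Minimum weight: 54 kg.

54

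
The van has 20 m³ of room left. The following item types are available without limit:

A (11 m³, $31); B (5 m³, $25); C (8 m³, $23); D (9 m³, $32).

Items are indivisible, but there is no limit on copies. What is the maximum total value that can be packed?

Best value-per-unit is B at 25/5, and filling with it alone uses volume 4×5=20. No mix of the others beats 4×25 = 100.

$100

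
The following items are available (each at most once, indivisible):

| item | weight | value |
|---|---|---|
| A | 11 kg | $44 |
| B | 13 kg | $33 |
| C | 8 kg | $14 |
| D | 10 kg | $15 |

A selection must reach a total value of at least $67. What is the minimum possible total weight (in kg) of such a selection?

Subsets with value ≥ 67, sorted by total weight:
- A+B: weight 24, value 77
- A+C+D: weight 29, value 73
Minimum weight: 24 kg.

24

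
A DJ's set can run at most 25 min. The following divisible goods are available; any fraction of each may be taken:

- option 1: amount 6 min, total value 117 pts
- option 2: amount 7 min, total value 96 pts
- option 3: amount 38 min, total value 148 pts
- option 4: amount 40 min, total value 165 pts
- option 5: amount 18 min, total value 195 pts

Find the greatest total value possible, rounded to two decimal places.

343.00

Take in order of value per unit:
- option 1 (117/6 per unit): all 6 → value 117, running total 117.00
- option 2 (96/7 per unit): all 7 → value 96, running total 213.00
- option 5 (195/18 per unit): 12 of 18 → value 12×195/18 = 130.0000, running total 343.00
Total 343.00.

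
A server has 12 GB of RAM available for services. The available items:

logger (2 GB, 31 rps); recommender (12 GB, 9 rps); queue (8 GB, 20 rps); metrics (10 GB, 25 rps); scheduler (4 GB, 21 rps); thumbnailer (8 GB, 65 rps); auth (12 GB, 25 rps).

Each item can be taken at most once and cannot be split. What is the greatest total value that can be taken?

Check high-value combinations within 12 GB:
- logger+thumbnailer: memory 2+8=10, value 31+65=96
- scheduler+thumbnailer: memory 4+8=12, value 21+65=86
- thumbnailer: memory 8, value 65
- logger+metrics: memory 2+10=12, value 31+25=56
- logger+scheduler: memory 2+4=6, value 31+21=52
Best: 96 rps.

96 rps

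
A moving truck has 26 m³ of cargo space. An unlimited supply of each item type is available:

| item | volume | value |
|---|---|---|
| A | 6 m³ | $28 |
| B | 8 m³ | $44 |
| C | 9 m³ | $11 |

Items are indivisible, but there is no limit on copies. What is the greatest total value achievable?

$132

Best value-per-unit is B at 44/8, and filling with it alone uses volume 3×8=24. No mix of the others beats 3×44 = 132.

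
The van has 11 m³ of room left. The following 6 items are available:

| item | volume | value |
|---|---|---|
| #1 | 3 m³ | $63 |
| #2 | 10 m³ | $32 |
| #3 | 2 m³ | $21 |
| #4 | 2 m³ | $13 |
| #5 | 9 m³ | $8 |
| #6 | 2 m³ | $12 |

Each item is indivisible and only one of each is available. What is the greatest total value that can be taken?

Check high-value combinations within 11 m³:
- #1+#3+#4+#6: volume 3+2+2+2=9, value 63+21+13+12=109
- #1+#3+#4: volume 3+2+2=7, value 63+21+13=97
- #1+#3+#6: volume 3+2+2=7, value 63+21+12=96
- #1+#4+#6: volume 3+2+2=7, value 63+13+12=88
Best: $109.

$109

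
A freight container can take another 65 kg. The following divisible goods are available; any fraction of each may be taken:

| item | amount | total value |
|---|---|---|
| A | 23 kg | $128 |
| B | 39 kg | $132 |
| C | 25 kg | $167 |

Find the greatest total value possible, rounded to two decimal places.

Take in order of value per unit:
- C (167/25 per unit): all 25 → value 167, running total 167.00
- A (128/23 per unit): all 23 → value 128, running total 295.00
- B (132/39 per unit): 17 of 39 → value 17×132/39 = 57.5385, running total 352.54
Total 352.54.

352.54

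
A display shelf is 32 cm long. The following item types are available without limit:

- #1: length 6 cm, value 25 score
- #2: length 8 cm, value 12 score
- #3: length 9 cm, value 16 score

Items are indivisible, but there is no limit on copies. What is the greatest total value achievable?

125 score

Best value-per-unit is #1 at 25/6, and filling with it alone uses length 5×6=30. No mix of the others beats 5×25 = 125.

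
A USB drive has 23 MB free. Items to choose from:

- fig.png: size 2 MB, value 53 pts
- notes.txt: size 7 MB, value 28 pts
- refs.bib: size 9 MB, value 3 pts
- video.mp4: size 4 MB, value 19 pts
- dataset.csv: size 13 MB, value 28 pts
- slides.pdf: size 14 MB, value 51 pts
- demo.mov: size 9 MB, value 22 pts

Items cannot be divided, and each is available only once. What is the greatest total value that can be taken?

132 pts

Check high-value combinations within 23 MB:
- fig.png+notes.txt+slides.pdf: size 2+7+14=23, value 53+28+51=132
- fig.png+video.mp4+slides.pdf: size 2+4+14=20, value 53+19+51=123
- fig.png+notes.txt+video.mp4+demo.mov: size 2+7+4+9=22, value 53+28+19+22=122
Best: 132 pts.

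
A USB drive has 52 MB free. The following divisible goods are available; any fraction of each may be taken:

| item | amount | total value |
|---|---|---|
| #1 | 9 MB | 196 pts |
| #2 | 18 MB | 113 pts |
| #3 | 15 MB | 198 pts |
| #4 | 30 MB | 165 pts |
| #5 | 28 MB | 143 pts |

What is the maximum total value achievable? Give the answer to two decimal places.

Take in order of value per unit:
- #1 (196/9 per unit): all 9 → value 196, running total 196.00
- #3 (198/15 per unit): all 15 → value 198, running total 394.00
- #2 (113/18 per unit): all 18 → value 113, running total 507.00
- #4 (165/30 per unit): 10 of 30 → value 10×165/30 = 55.0000, running total 562.00
Total 562.00.

562.00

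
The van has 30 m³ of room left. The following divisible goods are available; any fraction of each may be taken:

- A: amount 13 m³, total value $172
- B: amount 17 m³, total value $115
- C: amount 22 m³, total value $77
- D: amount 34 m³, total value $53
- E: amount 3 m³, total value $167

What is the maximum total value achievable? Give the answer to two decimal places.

433.71

Take in order of value per unit:
- E (167/3 per unit): all 3 → value 167, running total 167.00
- A (172/13 per unit): all 13 → value 172, running total 339.00
- B (115/17 per unit): 14 of 17 → value 14×115/17 = 94.7059, running total 433.71
Total 433.71.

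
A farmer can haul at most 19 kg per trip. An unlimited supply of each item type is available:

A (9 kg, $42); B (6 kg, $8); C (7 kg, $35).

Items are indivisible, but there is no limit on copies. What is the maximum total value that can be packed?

$84

Best value-per-unit is C at 35/7; filling with it alone gives 2×35 = 70.
Optimal mix: 2×A → weight 18, value 84.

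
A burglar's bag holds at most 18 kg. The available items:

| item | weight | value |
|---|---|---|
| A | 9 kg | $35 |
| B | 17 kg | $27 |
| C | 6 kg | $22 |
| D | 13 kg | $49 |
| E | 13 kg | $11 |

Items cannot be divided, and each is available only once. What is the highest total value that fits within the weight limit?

Check high-value combinations within 18 kg:
- A+C: weight 9+6=15, value 35+22=57
- D: weight 13, value 49
- A: weight 9, value 35
Best: $57.

$57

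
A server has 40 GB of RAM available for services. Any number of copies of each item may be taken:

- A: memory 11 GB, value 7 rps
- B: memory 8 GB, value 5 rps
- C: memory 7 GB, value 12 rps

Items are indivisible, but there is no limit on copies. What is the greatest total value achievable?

Best value-per-unit is C at 12/7, and filling with it alone uses memory 5×7=35. No mix of the others beats 5×12 = 60.

60 rps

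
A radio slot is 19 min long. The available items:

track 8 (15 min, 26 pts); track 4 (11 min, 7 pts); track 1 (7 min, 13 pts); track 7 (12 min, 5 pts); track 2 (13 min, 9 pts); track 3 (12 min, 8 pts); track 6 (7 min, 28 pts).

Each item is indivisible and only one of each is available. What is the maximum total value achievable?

Check high-value combinations within 19 min:
- track 1+track 6: duration 7+7=14, value 13+28=41
- track 3+track 6: duration 12+7=19, value 8+28=36
- track 4+track 6: duration 11+7=18, value 7+28=35
- track 7+track 6: duration 12+7=19, value 5+28=33
- track 6: duration 7, value 28
Best: 41 pts.

41 pts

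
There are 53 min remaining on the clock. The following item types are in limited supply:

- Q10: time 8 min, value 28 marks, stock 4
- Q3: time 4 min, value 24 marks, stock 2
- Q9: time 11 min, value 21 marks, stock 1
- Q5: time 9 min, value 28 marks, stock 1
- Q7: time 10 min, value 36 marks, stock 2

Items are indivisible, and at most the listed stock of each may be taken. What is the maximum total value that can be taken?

204 marks

Top feasible selections:
- 3×Q10 + 2×Q3 + 2×Q7: time 52, value 204
- 2×Q10 + 2×Q3 + 1×Q5 + 2×Q7: time 53, value 204
- 4×Q10 + 2×Q3 + 1×Q7: time 50, value 196
- 3×Q10 + 2×Q3 + 1×Q5 + 1×Q7: time 51, value 196
Best: 204 marks.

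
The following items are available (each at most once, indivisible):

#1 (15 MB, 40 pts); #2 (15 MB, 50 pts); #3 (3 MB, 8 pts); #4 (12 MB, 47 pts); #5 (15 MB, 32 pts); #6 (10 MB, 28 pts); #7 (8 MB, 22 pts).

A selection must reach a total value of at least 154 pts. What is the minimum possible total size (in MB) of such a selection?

Subsets with value ≥ 154, sorted by total size:
- #2+#3+#4+#6+#7: size 48, value 155
- #1+#2+#4+#7: size 50, value 159
- #1+#2+#4+#6: size 52, value 165
Minimum size: 48 MB.

48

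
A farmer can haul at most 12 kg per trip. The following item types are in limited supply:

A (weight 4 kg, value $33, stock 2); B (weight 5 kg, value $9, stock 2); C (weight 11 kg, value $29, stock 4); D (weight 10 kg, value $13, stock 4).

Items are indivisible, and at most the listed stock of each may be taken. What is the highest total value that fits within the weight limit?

Best selections within weight 12 and stock limits:
- 2×A: weight 8, value 66
- 1×A + 1×B: weight 9, value 42
- 1×A: weight 4, value 33
Best: $66.

$66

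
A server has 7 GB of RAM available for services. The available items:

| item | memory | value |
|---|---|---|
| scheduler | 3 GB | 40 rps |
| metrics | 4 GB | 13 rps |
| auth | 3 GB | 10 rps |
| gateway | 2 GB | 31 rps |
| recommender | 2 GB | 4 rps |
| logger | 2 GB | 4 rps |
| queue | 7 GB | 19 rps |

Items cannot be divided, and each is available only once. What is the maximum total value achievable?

Check high-value combinations within 7 GB:
- scheduler+gateway+recommender: memory 3+2+2=7, value 40+31+4=75
- scheduler+gateway+logger: memory 3+2+2=7, value 40+31+4=75
- scheduler+gateway: memory 3+2=5, value 40+31=71
- scheduler+metrics: memory 3+4=7, value 40+13=53
- scheduler+auth: memory 3+3=6, value 40+10=50
Best: 75 rps.

75 rps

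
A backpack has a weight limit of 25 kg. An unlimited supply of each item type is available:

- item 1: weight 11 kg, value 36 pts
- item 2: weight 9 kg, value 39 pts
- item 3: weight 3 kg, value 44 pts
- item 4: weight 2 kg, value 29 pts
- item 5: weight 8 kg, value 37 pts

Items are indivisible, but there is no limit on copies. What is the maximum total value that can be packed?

366 pts

Best value-per-unit is item 3 at 44/3; filling with it alone gives 8×44 = 352.
Optimal mix: 7×item 3 + 2×item 4 → weight 25, value 366.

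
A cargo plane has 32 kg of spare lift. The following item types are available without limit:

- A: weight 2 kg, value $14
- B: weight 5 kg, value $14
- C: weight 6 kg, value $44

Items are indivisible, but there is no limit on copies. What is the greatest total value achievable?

Best value-per-unit is C at 44/6; filling with it alone gives 5×44 = 220.
Optimal mix: 1×A + 5×C → weight 32, value 234.

$234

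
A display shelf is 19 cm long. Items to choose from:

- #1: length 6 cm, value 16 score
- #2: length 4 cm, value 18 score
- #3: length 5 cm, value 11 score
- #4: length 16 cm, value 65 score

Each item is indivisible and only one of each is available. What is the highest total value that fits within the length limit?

Check high-value combinations within 19 cm:
- #4: length 16, value 65
- #1+#2+#3: length 6+4+5=15, value 16+18+11=45
- #1+#2: length 6+4=10, value 16+18=34
- #2+#3: length 4+5=9, value 18+11=29
Best: 65 score.

65 score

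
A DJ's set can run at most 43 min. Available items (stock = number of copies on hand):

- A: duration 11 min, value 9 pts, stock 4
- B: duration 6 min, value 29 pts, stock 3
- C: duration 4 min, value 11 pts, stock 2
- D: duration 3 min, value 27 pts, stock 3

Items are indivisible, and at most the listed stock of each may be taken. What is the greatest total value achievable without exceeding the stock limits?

190 pts

Best selections within duration 43 and stock limits:
- 3×B + 2×C + 3×D: duration 35, value 190
- 1×A + 3×B + 1×C + 3×D: duration 42, value 188
- 3×B + 1×C + 3×D: duration 31, value 179
- 1×A + 3×B + 3×D: duration 38, value 177
Best: 190 pts.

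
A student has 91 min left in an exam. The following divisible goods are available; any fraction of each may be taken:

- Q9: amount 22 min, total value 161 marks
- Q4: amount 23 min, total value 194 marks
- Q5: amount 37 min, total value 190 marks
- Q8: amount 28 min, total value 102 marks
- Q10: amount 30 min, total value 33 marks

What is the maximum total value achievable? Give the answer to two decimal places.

577.79

Take in order of value per unit:
- Q4 (194/23 per unit): all 23 → value 194, running total 194.00
- Q9 (161/22 per unit): all 22 → value 161, running total 355.00
- Q5 (190/37 per unit): all 37 → value 190, running total 545.00
- Q8 (102/28 per unit): 9 of 28 → value 9×102/28 = 32.7857, running total 577.79
Total 577.79.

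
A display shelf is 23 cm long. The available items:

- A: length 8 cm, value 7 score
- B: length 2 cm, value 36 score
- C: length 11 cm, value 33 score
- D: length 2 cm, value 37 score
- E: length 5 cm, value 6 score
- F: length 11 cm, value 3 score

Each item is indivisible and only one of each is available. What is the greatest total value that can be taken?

113 score

Check high-value combinations within 23 cm:
- A+B+C+D: length 8+2+11+2=23, value 7+36+33+37=113
- B+C+D+E: length 2+11+2+5=20, value 36+33+37+6=112
- B+C+D: length 2+11+2=15, value 36+33+37=106
- A+B+D+E: length 8+2+2+5=17, value 7+36+37+6=86
Best: 113 score.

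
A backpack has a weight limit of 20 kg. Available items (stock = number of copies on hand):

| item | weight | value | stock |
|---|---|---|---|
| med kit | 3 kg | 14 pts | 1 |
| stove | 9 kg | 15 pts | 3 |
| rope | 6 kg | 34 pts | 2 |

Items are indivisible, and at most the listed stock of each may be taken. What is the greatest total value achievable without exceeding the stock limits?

82 pts

Best selections within weight 20 and stock limits:
- 1×med kit + 2×rope: weight 15, value 82
- 2×rope: weight 12, value 68
Best: 82 pts.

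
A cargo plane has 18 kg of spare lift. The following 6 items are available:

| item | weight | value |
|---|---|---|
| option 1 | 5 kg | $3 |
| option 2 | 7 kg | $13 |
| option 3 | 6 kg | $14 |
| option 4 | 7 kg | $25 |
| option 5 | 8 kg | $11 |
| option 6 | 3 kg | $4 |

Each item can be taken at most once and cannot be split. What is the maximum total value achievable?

Check high-value combinations within 18 kg:
- option 3+option 4+option 6: weight 6+7+3=16, value 14+25+4=43
- option 2+option 4+option 6: weight 7+7+3=17, value 13+25+4=42
- option 1+option 3+option 4: weight 5+6+7=18, value 3+14+25=42
- option 4+option 5+option 6: weight 7+8+3=18, value 25+11+4=40
- option 3+option 4: weight 6+7=13, value 14+25=39
Best: $43.

$43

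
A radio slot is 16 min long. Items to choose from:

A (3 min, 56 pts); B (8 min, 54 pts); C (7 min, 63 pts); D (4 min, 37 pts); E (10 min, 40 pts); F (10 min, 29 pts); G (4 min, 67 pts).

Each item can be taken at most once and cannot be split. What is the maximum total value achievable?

186 pts

Check high-value combinations within 16 min:
- A+C+G: duration 3+7+4=14, value 56+63+67=186
- A+B+G: duration 3+8+4=15, value 56+54+67=177
- C+D+G: duration 7+4+4=15, value 63+37+67=167
Best: 186 pts.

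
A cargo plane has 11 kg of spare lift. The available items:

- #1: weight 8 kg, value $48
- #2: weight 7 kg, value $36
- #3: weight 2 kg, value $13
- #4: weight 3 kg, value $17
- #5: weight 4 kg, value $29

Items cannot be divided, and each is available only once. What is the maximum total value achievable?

This is a 0/1 knapsack; check combinations near the capacity.
- #1+#4: weight 8+3=11, value 48+17=65
- #2+#5: weight 7+4=11, value 36+29=65
- #1+#3: weight 8+2=10, value 48+13=61
- #3+#4+#5: weight 2+3+4=9, value 13+17+29=59
- #2+#4: weight 7+3=10, value 36+17=53
Best: $65.

$65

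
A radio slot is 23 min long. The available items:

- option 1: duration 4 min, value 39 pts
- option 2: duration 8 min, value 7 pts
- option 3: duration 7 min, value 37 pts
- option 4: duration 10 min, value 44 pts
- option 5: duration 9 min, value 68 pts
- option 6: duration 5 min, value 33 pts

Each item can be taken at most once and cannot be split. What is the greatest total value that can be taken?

Check high-value combinations within 23 min:
- option 1+option 4+option 5: duration 4+10+9=23, value 39+44+68=151
- option 1+option 3+option 5: duration 4+7+9=20, value 39+37+68=144
- option 1+option 5+option 6: duration 4+9+5=18, value 39+68+33=140
- option 3+option 5+option 6: duration 7+9+5=21, value 37+68+33=138
- option 1+option 3+option 4: duration 4+7+10=21, value 39+37+44=120
Best: 151 pts.

151 pts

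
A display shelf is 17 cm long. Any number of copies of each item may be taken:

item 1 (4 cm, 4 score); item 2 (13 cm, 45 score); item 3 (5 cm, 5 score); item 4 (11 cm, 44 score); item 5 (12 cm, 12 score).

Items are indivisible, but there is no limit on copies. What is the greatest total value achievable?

49 score

Best value-per-unit is item 4 at 44/11; filling with it alone gives 1×44 = 44.
Optimal mix: 1×item 1 + 1×item 2 → length 17, value 49.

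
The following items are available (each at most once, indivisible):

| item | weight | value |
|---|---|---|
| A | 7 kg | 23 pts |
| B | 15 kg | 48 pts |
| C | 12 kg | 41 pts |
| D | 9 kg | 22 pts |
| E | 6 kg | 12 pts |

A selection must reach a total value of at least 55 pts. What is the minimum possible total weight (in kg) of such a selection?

Subsets with value ≥ 55, sorted by total weight:
- A+C: weight 19, value 64
- C+D: weight 21, value 63
- B+E: weight 21, value 60
Minimum weight: 19 kg.

19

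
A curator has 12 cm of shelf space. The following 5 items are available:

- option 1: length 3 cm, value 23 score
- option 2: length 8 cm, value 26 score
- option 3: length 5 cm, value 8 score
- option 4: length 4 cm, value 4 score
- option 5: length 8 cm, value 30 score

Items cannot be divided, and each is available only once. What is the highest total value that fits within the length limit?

Check high-value combinations within 12 cm:
- option 1+option 5: length 3+8=11, value 23+30=53
- option 1+option 2: length 3+8=11, value 23+26=49
- option 1+option 3+option 4: length 3+5+4=12, value 23+8+4=35
Best: 53 score.

53 score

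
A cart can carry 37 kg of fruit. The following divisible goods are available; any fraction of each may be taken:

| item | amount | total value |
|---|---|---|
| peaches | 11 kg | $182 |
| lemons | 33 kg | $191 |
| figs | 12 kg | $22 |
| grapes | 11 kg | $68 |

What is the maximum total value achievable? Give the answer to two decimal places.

Take in order of value per unit:
- peaches (182/11 per unit): all 11 → value 182, running total 182.00
- grapes (68/11 per unit): all 11 → value 68, running total 250.00
- lemons (191/33 per unit): 15 of 33 → value 15×191/33 = 86.8182, running total 336.82
Total 336.82.

336.82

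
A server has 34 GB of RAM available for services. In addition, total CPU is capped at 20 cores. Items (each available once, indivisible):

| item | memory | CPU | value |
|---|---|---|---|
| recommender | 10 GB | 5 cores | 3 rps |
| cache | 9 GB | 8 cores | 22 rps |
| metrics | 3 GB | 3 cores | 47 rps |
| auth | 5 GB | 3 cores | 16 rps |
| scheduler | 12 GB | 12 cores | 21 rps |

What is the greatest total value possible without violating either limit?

88 rps

Feasible sets respecting both limits:
- recommender+cache+metrics+auth: memory 27, CPU 19, value 88
- cache+metrics+auth: memory 17, CPU 14, value 85
- metrics+auth+scheduler: memory 20, CPU 18, value 84
- recommender+cache+metrics: memory 22, CPU 16, value 72
Best: 88 rps.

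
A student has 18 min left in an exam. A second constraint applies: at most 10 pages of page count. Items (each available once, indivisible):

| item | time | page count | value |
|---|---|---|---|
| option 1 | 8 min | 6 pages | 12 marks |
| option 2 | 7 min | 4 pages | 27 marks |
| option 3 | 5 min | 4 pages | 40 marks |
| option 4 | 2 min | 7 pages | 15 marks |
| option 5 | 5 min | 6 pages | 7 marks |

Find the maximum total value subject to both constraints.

67 marks

Feasible sets respecting both limits:
- option 2+option 3: time 12, page count 8, value 67
- option 1+option 3: time 13, page count 10, value 52
- option 3+option 5: time 10, page count 10, value 47
Best: 67 marks.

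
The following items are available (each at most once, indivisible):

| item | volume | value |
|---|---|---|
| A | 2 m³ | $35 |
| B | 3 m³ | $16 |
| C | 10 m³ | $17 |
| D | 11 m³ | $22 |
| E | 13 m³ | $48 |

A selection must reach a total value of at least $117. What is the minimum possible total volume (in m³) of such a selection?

29

Subsets with value ≥ 117, sorted by total volume:
- A+B+D+E: volume 29, value 121
- A+C+D+E: volume 36, value 122
Minimum volume: 29 m³.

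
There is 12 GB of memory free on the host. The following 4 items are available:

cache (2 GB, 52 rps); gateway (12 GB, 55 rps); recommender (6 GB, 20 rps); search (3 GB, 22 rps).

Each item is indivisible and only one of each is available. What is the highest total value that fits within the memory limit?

94 rps

This is a 0/1 knapsack; check combinations near the capacity.
- cache+recommender+search: memory 2+6+3=11, value 52+20+22=94
- cache+search: memory 2+3=5, value 52+22=74
- cache+recommender: memory 2+6=8, value 52+20=72
Best: 94 rps.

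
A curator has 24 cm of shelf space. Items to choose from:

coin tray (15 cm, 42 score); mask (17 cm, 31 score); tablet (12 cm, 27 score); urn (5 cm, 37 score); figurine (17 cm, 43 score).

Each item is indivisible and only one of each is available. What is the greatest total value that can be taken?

80 score

Check high-value combinations within 24 cm:
- urn+figurine: length 5+17=22, value 37+43=80
- coin tray+urn: length 15+5=20, value 42+37=79
- mask+urn: length 17+5=22, value 31+37=68
- tablet+urn: length 12+5=17, value 27+37=64
- figurine: length 17, value 43
Best: 80 score.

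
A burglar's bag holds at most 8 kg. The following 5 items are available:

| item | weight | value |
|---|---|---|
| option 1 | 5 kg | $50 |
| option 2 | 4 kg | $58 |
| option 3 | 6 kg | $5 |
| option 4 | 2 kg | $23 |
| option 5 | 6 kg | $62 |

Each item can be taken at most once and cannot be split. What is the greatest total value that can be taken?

Check high-value combinations within 8 kg:
- option 4+option 5: weight 2+6=8, value 23+62=85
- option 2+option 4: weight 4+2=6, value 58+23=81
- option 1+option 4: weight 5+2=7, value 50+23=73
Best: $85.

$85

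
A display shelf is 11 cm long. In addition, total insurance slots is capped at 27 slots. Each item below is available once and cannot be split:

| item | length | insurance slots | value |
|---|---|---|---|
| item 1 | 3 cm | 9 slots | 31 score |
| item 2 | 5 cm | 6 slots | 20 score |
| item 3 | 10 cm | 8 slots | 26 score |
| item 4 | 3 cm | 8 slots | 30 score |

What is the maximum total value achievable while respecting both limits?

Feasible sets respecting both limits:
- item 1+item 2+item 4: length 11, insurance slots 23, value 81
- item 1+item 4: length 6, insurance slots 17, value 61
- item 1+item 2: length 8, insurance slots 15, value 51
Best: 81 score.

81 score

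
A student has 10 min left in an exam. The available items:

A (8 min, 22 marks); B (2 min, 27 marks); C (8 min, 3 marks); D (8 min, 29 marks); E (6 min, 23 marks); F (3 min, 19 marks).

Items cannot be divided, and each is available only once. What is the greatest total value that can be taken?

Check high-value combinations within 10 min:
- B+D: time 2+8=10, value 27+29=56
- B+E: time 2+6=8, value 27+23=50
- A+B: time 8+2=10, value 22+27=49
Best: 56 marks.

56 marks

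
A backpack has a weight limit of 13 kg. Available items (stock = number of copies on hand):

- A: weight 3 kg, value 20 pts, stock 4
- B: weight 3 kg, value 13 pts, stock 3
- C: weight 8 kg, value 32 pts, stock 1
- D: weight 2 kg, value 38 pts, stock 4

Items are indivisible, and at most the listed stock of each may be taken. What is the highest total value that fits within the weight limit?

Top feasible selections:
- 1×A + 4×D: weight 11, value 172
- 1×B + 4×D: weight 11, value 165
- 2×A + 3×D: weight 12, value 154
Best: 172 pts.

172 pts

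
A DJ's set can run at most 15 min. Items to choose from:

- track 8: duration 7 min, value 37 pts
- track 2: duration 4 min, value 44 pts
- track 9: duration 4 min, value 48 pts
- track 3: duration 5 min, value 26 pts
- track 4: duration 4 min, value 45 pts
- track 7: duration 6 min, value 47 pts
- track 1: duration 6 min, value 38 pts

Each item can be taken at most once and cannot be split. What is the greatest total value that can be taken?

Check high-value combinations within 15 min:
- track 9+track 4+track 7: duration 4+4+6=14, value 48+45+47=140
- track 2+track 9+track 7: duration 4+4+6=14, value 44+48+47=139
- track 2+track 9+track 4: duration 4+4+4=12, value 44+48+45=137
- track 2+track 4+track 7: duration 4+4+6=14, value 44+45+47=136
Best: 140 pts.

140 pts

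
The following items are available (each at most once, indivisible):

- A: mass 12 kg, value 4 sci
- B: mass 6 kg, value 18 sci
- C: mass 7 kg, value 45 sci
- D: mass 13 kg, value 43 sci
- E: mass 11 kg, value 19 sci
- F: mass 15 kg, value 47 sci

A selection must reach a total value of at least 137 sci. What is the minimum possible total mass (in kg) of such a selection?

Subsets with value ≥ 137, sorted by total mass:
- B+C+D+F: mass 41, value 153
- C+D+E+F: mass 46, value 154
Minimum mass: 41 kg.

41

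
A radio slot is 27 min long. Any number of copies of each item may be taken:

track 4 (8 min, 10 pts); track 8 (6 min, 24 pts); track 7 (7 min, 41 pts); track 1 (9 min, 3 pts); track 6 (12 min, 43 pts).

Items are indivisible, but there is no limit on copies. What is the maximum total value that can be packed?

147 pts

Best value-per-unit is track 7 at 41/7; filling with it alone gives 3×41 = 123.
Optimal mix: 1×track 8 + 3×track 7 → duration 27, value 147.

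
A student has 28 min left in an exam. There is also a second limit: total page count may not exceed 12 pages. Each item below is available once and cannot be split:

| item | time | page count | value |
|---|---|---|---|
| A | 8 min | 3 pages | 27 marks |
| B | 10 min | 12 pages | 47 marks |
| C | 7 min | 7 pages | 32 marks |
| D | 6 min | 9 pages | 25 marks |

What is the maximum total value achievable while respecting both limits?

59 marks

Feasible sets respecting both limits:
- A+C: time 15, page count 10, value 59
- A+D: time 14, page count 12, value 52
- B: time 10, page count 12, value 47
- C: time 7, page count 7, value 32
Best: 59 marks.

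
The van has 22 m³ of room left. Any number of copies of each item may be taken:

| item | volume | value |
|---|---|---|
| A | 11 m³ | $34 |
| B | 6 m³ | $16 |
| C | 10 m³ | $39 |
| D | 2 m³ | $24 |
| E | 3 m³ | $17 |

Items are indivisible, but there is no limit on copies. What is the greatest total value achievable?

$264

Best value-per-unit is D at 24/2, and filling with it alone uses volume 11×2=22. No mix of the others beats 11×24 = 264.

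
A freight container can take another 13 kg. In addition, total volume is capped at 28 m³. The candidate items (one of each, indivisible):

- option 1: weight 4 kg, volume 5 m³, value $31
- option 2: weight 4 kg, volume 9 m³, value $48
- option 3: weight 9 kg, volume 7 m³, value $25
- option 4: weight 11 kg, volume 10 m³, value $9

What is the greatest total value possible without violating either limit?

$79

Feasible sets respecting both limits:
- option 1+option 2: weight 8, volume 14, value 79
- option 2+option 3: weight 13, volume 16, value 73
- option 1+option 3: weight 13, volume 12, value 56
- option 2: weight 4, volume 9, value 48
Best: $79.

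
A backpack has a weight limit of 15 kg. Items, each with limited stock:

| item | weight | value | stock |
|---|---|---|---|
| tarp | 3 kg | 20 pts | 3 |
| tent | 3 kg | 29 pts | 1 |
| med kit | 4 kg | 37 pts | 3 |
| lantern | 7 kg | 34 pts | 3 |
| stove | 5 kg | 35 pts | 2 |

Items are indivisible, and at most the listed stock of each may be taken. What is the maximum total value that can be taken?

140 pts

Best selections within weight 15 and stock limits:
- 1×tent + 3×med kit: weight 15, value 140
- 1×tarp + 3×med kit: weight 15, value 131
Best: 140 pts.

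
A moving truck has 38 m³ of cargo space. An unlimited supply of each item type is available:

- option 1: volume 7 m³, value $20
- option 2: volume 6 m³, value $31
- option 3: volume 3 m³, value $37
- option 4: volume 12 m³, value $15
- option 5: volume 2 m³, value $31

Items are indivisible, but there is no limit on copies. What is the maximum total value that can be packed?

$589

Best value-per-unit is option 5 at 31/2, and filling with it alone uses volume 19×2=38. No mix of the others beats 19×31 = 589.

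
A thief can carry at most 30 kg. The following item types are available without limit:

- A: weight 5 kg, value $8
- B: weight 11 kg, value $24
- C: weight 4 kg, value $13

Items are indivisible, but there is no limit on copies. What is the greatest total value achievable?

$91

Best value-per-unit is C at 13/4, and filling with it alone uses weight 7×4=28. No mix of the others beats 7×13 = 91.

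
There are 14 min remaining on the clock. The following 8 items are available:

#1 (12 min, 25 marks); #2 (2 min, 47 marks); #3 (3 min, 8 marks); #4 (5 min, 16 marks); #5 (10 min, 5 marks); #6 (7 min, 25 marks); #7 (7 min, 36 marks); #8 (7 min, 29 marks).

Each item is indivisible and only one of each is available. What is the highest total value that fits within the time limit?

99 marks

Check high-value combinations within 14 min:
- #2+#4+#7: time 2+5+7=14, value 47+16+36=99
- #2+#4+#8: time 2+5+7=14, value 47+16+29=92
- #2+#3+#7: time 2+3+7=12, value 47+8+36=91
- #2+#4+#6: time 2+5+7=14, value 47+16+25=88
- #2+#3+#8: time 2+3+7=12, value 47+8+29=84
Best: 99 marks.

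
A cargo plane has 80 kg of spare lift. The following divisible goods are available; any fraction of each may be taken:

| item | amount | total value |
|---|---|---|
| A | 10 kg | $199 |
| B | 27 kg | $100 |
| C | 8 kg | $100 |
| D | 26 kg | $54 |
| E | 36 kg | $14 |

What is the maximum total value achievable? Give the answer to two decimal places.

Take in order of value per unit:
- A (199/10 per unit): all 10 → value 199, running total 199.00
- C (100/8 per unit): all 8 → value 100, running total 299.00
- B (100/27 per unit): all 27 → value 100, running total 399.00
- D (54/26 per unit): all 26 → value 54, running total 453.00
- E (14/36 per unit): 9 of 36 → value 9×14/36 = 3.5000, running total 456.50
Total 456.50.

456.50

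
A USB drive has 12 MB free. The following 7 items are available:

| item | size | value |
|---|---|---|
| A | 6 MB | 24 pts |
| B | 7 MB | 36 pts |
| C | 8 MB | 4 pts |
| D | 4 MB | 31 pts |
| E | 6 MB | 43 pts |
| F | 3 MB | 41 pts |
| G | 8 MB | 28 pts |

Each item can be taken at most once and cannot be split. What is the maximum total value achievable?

Check high-value combinations within 12 MB:
- E+F: size 6+3=9, value 43+41=84
- B+F: size 7+3=10, value 36+41=77
- D+E: size 4+6=10, value 31+43=74
- D+F: size 4+3=7, value 31+41=72
- F+G: size 3+8=11, value 41+28=69
Best: 84 pts.

84 pts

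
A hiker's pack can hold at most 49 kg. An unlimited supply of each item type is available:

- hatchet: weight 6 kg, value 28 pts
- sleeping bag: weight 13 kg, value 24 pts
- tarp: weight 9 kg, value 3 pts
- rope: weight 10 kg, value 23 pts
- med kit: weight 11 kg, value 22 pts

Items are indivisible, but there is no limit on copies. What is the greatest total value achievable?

224 pts

Best value-per-unit is hatchet at 28/6, and filling with it alone uses weight 8×6=48. No mix of the others beats 8×28 = 224.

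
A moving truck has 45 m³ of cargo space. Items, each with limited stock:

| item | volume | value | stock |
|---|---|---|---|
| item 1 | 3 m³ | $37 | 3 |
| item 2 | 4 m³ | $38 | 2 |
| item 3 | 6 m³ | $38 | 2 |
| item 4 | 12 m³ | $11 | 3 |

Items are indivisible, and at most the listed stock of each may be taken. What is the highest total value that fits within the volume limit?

$274

Best selections within volume 45 and stock limits:
- 3×item 1 + 2×item 2 + 2×item 3 + 1×item 4: volume 41, value 274
- 3×item 1 + 2×item 2 + 2×item 3: volume 29, value 263
Best: $274.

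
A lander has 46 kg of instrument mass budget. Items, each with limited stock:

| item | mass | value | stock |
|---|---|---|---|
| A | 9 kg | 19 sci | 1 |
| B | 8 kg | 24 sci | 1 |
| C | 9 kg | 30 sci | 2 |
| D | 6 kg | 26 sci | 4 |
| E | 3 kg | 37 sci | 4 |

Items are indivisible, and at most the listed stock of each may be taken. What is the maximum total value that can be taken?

Top feasible selections:
- 1×C + 4×D + 4×E: mass 45, value 282
- 1×B + 4×D + 4×E: mass 44, value 276
- 1×A + 4×D + 4×E: mass 45, value 271
- 2×C + 2×D + 4×E: mass 42, value 260
Best: 282 sci.

282 sci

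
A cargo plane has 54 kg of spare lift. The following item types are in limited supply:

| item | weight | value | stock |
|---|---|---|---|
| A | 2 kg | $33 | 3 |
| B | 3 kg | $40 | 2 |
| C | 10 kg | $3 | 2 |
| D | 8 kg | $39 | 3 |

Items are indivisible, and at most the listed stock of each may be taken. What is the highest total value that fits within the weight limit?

Top feasible selections:
- 3×A + 2×B + 1×C + 3×D: weight 46, value 299
- 3×A + 2×B + 3×D: weight 36, value 296
- 2×A + 2×B + 2×C + 3×D: weight 54, value 269
- 2×A + 2×B + 1×C + 3×D: weight 44, value 266
Best: $299.

$299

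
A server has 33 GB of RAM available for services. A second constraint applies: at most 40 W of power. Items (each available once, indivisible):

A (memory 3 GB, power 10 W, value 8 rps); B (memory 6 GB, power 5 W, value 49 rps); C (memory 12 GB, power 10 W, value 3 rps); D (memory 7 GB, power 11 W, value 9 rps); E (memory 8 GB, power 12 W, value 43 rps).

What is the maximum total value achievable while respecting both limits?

Feasible sets respecting both limits:
- A+B+D+E: memory 24, power 38, value 109
- B+C+D+E: memory 33, power 38, value 104
- A+B+C+E: memory 29, power 37, value 103
- B+D+E: memory 21, power 28, value 101
Best: 109 rps.

109 rps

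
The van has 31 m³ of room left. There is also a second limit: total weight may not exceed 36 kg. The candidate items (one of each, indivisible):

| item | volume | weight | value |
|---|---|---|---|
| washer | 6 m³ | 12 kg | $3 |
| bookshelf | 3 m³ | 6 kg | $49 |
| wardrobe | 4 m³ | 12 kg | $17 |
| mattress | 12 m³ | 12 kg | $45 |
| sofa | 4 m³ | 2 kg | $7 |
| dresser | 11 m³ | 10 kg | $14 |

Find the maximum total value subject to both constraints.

Feasible sets respecting both limits:
- bookshelf+wardrobe+mattress+sofa: volume 23, weight 32, value 118
- bookshelf+mattress+sofa+dresser: volume 30, weight 30, value 115
- bookshelf+wardrobe+mattress: volume 19, weight 30, value 111
- bookshelf+mattress+dresser: volume 26, weight 28, value 108
Best: $118.

$118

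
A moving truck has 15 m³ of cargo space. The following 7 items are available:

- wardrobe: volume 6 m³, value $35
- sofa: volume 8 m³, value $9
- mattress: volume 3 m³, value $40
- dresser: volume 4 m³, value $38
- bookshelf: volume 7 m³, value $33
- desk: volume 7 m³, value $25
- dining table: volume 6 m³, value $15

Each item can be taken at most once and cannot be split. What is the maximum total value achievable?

Check high-value combinations within 15 m³:
- wardrobe+mattress+dresser: volume 6+3+4=13, value 35+40+38=113
- mattress+dresser+bookshelf: volume 3+4+7=14, value 40+38+33=111
- mattress+dresser+desk: volume 3+4+7=14, value 40+38+25=103
Best: $113.

$113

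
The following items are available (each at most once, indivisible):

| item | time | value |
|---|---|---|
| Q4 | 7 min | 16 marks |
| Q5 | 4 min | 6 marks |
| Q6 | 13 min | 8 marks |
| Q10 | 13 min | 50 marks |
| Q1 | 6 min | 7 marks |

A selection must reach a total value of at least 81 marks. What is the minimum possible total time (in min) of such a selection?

39

Subsets with value ≥ 81, sorted by total time:
- Q4+Q6+Q10+Q1: time 39, value 81
- Q4+Q5+Q6+Q10+Q1: time 43, value 87
Minimum time: 39 min.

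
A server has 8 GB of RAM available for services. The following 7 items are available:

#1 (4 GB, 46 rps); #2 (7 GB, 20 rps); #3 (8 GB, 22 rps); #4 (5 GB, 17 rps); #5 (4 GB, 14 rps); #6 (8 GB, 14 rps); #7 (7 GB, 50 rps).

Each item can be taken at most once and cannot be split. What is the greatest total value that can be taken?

Check high-value combinations within 8 GB:
- #1+#5: memory 4+4=8, value 46+14=60
- #7: memory 7, value 50
- #1: memory 4, value 46
- #3: memory 8, value 22
Best: 60 rps.

60 rps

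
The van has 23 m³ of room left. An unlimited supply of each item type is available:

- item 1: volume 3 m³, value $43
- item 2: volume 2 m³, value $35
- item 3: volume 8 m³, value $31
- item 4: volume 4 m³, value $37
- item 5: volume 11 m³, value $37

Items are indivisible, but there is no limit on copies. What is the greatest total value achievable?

Best value-per-unit is item 2 at 35/2; filling with it alone gives 11×35 = 385.
Optimal mix: 1×item 1 + 10×item 2 → volume 23, value 393.

$393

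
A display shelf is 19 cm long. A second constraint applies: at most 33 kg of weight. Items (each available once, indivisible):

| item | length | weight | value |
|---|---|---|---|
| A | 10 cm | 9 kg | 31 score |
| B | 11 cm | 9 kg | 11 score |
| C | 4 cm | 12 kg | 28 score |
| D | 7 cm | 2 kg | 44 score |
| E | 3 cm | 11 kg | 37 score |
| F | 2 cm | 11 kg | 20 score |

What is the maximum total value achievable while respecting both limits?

109 score

Feasible sets respecting both limits:
- C+D+E: length 14, weight 25, value 109
- D+E+F: length 12, weight 24, value 101
- A+C+E: length 17, weight 32, value 96
- A+D+F: length 19, weight 22, value 95
Best: 109 score.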